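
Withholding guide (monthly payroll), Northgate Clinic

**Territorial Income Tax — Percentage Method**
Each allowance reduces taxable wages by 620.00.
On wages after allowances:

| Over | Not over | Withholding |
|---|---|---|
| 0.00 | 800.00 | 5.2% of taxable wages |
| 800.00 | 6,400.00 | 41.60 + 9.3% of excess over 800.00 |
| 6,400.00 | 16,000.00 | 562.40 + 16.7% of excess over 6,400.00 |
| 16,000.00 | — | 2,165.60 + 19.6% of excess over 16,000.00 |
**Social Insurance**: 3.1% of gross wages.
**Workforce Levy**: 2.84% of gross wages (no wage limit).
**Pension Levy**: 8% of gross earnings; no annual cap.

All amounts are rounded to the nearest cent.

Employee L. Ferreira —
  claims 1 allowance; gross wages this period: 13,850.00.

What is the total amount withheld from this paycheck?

Territorial Income Tax: taxable = 13,850.00 − 1×620.00 = 13,230.00
  562.40 + 16.7% × (13,230.00 − 6,400.00) = 562.40 + 16.7% × 6,830.00 = 1,703.01
Social Insurance: 3.1% × 13,850.00 = 429.35
Workforce Levy: 2.84% × 13,850.00 = 393.34
Pension Levy: 8% × 13,850.00 = 1,108.00
Total: 1,703.01 + 429.35 + 393.34 + 1,108.00 = 3,633.70

3,633.70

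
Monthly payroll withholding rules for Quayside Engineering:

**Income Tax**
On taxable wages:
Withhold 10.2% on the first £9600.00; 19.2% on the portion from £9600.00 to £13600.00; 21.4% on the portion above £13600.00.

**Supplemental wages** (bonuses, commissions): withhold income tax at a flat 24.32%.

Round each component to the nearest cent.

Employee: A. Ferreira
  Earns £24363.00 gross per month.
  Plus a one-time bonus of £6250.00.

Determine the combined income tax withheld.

Income Tax: taxable = £24363.00
  £1747.20 + 21.4% × (£24363.00 − £13600.00) = £1747.20 + 21.4% × £10763.00 = £4050.48
Supplemental (24.32% flat on bonus): 24.32% × £6250.00 = £1520.00
Total income tax: £4050.48 + £1520.00 = £5570.48

£5570.48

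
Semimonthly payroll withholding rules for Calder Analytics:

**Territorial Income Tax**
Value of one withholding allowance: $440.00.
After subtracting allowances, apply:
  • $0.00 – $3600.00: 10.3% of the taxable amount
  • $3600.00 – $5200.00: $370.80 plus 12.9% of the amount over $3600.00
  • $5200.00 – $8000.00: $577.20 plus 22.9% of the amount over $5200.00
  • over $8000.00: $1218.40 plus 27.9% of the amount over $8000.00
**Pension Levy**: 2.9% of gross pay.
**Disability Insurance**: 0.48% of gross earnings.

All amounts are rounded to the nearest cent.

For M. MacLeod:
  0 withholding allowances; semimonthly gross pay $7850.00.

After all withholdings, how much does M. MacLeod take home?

Territorial Income Tax: taxable = $7850.00
  $577.20 + 22.9% × ($7850.00 − $5200.00) = $577.20 + 22.9% × $2650.00 = $1184.05
Pension Levy: 2.9% × $7850.00 = $227.65
Disability Insurance: 0.48% × $7850.00 = $37.68
Total withheld: $1184.05 + $227.65 + $37.68 = $1449.38
Net pay: $7850.00 − $1449.38 = $6400.62

$6400.62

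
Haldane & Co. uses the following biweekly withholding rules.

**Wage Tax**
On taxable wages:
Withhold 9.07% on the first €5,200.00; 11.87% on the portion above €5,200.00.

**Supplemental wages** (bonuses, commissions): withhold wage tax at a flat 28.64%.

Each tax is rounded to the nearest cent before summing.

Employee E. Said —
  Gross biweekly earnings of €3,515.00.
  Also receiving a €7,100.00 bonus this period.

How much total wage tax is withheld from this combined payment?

€2,352.25

Wage Tax: taxable = €3,515.00
  9.07% × €3,515.00 = €318.81
Supplemental (28.64% flat on bonus): 28.64% × €7,100.00 = €2,033.44
Total wage tax: €318.81 + €2,033.44 = €2,352.25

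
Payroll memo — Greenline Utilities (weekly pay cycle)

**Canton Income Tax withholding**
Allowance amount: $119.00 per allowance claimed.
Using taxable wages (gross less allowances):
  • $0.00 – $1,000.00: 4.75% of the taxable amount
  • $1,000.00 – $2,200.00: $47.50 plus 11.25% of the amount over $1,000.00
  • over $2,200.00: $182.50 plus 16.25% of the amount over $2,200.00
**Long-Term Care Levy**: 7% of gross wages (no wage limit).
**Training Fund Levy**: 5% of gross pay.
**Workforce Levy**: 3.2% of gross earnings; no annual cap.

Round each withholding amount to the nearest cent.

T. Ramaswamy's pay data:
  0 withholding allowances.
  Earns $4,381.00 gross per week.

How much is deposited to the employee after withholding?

$3,178.18

Canton Income Tax: taxable = $4,381.00
  $182.50 + 16.25% × ($4,381.00 − $2,200.00) = $182.50 + 16.25% × $2,181.00 = $536.91
Long-Term Care Levy: 7% × $4,381.00 = $306.67
Training Fund Levy: 5% × $4,381.00 = $219.05
Workforce Levy: 3.2% × $4,381.00 = $140.19
Total withheld: $536.91 + $306.67 + $219.05 + $140.19 = $1,202.82
Net pay: $4,381.00 − $1,202.82 = $3,178.18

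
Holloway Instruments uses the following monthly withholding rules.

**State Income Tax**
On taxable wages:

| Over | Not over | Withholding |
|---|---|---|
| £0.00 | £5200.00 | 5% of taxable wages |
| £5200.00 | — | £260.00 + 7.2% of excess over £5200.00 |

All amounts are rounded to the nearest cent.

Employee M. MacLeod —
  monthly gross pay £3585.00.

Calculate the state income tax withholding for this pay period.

State Income Tax: taxable = £3585.00
  5% × £3585.00 = £179.25

£179.25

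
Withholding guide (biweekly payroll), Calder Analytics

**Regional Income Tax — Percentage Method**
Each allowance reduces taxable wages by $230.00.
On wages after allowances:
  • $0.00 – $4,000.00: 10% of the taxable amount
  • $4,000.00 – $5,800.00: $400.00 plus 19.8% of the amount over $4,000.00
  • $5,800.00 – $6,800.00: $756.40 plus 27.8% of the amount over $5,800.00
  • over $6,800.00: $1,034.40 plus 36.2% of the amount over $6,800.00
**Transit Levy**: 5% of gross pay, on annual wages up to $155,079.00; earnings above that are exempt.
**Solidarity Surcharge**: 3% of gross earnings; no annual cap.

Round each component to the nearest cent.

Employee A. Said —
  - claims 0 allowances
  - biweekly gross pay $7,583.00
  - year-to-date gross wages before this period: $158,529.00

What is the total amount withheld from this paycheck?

Regional Income Tax: taxable = $7,583.00
  $1,034.40 + 36.2% × ($7,583.00 − $6,800.00) = $1,034.40 + 36.2% × $783.00 = $1,317.85
Transit Levy: YTD $158,529.00 ≥ cap $155,079.00 → $0.00
Solidarity Surcharge: 3% × $7,583.00 = $227.49
Total: $1,317.85 + $0.00 + $227.49 = $1,545.34

$1,545.34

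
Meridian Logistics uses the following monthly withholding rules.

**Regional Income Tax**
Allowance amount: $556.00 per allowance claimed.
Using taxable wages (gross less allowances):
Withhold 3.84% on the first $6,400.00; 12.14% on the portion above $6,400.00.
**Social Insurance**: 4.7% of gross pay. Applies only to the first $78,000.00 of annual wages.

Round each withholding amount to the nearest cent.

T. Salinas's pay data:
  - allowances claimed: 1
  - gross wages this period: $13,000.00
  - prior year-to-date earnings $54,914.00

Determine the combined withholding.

Regional Income Tax: taxable = $13,000.00 − 1×$556.00 = $12,444.00
  $245.76 + 12.14% × ($12,444.00 − $6,400.00) = $245.76 + 12.14% × $6,044.00 = $979.50
Social Insurance: 4.7% × $13,000.00 = $611.00
Total: $979.50 + $611.00 = $1,590.50

$1,590.50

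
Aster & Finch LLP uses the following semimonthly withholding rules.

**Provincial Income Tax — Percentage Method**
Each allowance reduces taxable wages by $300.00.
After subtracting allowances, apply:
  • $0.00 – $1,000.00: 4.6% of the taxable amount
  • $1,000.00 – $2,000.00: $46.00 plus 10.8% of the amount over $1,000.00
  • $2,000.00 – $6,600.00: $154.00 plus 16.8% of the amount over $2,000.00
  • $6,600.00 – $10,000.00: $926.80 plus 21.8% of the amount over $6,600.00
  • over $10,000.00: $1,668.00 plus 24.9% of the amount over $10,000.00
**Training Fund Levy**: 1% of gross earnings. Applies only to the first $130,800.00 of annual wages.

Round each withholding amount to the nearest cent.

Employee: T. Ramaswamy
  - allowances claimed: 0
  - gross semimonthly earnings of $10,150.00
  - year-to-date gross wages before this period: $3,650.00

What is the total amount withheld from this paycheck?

$1,806.85

Provincial Income Tax: taxable = $10,150.00
  $1,668.00 + 24.9% × ($10,150.00 − $10,000.00) = $1,668.00 + 24.9% × $150.00 = $1,705.35
Training Fund Levy: 1% × $10,150.00 = $101.50
Total: $1,705.35 + $101.50 = $1,806.85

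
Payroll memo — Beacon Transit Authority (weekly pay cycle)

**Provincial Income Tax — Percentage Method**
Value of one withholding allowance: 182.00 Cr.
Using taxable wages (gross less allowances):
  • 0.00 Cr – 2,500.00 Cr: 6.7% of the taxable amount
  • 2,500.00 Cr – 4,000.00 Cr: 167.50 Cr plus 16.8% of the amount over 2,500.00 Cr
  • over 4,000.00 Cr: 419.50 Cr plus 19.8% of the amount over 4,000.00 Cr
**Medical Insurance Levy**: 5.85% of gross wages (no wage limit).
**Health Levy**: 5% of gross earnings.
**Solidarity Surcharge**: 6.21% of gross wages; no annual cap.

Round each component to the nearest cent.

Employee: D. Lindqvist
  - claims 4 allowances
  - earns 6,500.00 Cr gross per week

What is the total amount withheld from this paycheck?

1,879.26 Cr

Provincial Income Tax: taxable = 6,500.00 Cr − 4×182.00 Cr = 5,772.00 Cr
  419.50 Cr + 19.8% × (5,772.00 Cr − 4,000.00 Cr) = 419.50 Cr + 19.8% × 1,772.00 Cr = 770.36 Cr
Medical Insurance Levy: 5.85% × 6,500.00 Cr = 380.25 Cr
Health Levy: 5% × 6,500.00 Cr = 325.00 Cr
Solidarity Surcharge: 6.21% × 6,500.00 Cr = 403.65 Cr
Total: 770.36 Cr + 380.25 Cr + 325.00 Cr + 403.65 Cr = 1,879.26 Cr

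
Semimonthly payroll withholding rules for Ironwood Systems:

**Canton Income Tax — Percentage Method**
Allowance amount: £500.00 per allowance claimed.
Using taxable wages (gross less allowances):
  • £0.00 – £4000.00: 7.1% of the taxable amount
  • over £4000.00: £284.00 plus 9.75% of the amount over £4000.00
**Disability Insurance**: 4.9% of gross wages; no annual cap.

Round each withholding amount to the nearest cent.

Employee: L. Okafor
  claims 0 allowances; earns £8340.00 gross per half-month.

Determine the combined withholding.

£1115.81

Canton Income Tax: taxable = £8340.00
  £284.00 + 9.75% × (£8340.00 − £4000.00) = £284.00 + 9.75% × £4340.00 = £707.15
Disability Insurance: 4.9% × £8340.00 = £408.66
Total: £707.15 + £408.66 = £1115.81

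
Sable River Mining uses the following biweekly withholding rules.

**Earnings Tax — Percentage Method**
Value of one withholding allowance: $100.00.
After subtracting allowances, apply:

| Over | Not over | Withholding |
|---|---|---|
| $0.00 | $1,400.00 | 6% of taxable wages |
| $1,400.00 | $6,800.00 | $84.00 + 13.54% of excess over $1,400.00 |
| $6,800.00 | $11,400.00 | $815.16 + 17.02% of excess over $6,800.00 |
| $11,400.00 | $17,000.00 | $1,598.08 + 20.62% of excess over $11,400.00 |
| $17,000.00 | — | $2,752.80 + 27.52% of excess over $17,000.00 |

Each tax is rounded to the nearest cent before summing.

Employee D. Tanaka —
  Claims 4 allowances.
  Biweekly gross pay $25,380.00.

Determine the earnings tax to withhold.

Earnings Tax: taxable = $25,380.00 − 4×$100.00 = $24,980.00
  $2,752.80 + 27.52% × ($24,980.00 − $17,000.00) = $2,752.80 + 27.52% × $7,980.00 = $4,948.90

$4,948.90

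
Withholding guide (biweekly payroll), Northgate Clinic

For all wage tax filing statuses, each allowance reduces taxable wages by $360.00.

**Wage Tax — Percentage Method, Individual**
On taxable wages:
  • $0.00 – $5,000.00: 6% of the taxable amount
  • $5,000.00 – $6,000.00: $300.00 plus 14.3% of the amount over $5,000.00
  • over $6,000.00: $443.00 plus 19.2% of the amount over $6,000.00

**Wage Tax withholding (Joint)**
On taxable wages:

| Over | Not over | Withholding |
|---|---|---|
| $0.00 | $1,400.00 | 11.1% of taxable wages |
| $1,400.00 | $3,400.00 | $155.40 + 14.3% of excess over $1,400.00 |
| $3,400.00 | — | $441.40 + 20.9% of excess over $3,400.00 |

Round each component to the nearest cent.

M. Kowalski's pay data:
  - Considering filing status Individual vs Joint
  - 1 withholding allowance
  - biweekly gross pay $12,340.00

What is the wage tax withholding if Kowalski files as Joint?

Wage Tax (Joint): taxable = $12,340.00 − 1×$360.00 = $11,980.00
  $441.40 + 20.9% × ($11,980.00 − $3,400.00) = $441.40 + 20.9% × $8,580.00 = $2,234.62

$2,234.62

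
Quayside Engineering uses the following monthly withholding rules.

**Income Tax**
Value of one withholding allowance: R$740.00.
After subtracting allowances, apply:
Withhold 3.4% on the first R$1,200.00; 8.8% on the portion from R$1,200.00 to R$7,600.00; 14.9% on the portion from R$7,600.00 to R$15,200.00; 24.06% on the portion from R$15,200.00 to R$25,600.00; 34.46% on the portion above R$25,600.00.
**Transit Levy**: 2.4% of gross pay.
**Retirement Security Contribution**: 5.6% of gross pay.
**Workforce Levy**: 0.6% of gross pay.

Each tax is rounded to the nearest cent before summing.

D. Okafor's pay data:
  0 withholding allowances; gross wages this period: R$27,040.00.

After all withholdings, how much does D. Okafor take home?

R$19,979.70

Income Tax: taxable = R$27,040.00
  R$4,238.64 + 34.46% × (R$27,040.00 − R$25,600.00) = R$4,238.64 + 34.46% × R$1,440.00 = R$4,734.86
Transit Levy: 2.4% × R$27,040.00 = R$648.96
Retirement Security Contribution: 5.6% × R$27,040.00 = R$1,514.24
Workforce Levy: 0.6% × R$27,040.00 = R$162.24
Total withheld: R$4,734.86 + R$648.96 + R$1,514.24 + R$162.24 = R$7,060.30
Net pay: R$27,040.00 − R$7,060.30 = R$19,979.70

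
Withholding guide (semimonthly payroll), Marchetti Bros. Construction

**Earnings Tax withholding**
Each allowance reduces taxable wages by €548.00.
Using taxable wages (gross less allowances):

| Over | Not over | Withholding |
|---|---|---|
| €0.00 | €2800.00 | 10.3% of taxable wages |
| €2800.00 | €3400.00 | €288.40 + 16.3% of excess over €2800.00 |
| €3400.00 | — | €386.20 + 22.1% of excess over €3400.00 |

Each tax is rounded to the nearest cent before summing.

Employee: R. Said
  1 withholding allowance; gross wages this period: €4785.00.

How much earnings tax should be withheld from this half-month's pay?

Earnings Tax: taxable = €4785.00 − 1×€548.00 = €4237.00
  €386.20 + 22.1% × (€4237.00 − €3400.00) = €386.20 + 22.1% × €837.00 = €571.18

€571.18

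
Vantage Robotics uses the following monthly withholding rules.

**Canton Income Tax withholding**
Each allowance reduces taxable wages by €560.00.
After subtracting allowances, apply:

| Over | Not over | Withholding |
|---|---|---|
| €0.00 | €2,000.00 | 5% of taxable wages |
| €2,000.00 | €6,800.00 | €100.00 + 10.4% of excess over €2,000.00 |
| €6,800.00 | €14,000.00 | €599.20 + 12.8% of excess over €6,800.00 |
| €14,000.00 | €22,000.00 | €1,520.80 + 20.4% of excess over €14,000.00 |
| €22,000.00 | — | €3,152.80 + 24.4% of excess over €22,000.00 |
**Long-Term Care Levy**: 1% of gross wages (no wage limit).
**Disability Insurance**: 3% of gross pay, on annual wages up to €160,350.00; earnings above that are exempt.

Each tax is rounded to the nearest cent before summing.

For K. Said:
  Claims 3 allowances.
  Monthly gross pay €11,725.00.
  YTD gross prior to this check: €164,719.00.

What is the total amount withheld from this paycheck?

Canton Income Tax: taxable = €11,725.00 − 3×€560.00 = €10,045.00
  €599.20 + 12.8% × (€10,045.00 − €6,800.00) = €599.20 + 12.8% × €3,245.00 = €1,014.56
Long-Term Care Levy: 1% × €11,725.00 = €117.25
Disability Insurance: YTD €164,719.00 ≥ cap €160,350.00 → €0.00
Total: €1,014.56 + €117.25 + €0.00 = €1,131.81

€1,131.81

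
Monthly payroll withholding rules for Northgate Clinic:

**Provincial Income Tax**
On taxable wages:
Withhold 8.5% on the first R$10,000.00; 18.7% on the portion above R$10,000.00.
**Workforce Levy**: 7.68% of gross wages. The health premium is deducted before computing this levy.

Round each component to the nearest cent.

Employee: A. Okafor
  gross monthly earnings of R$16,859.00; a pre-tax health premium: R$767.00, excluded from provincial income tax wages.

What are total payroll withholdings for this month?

R$3,225.07

Provincial Income Tax: taxable = R$16,859.00 − R$767.00 = R$16,092.00
  R$850.00 + 18.7% × (R$16,092.00 − R$10,000.00) = R$850.00 + 18.7% × R$6,092.00 = R$1,989.20
Workforce Levy: 7.68% × R$16,092.00 = R$1,235.87
Total: R$1,989.20 + R$1,235.87 = R$3,225.07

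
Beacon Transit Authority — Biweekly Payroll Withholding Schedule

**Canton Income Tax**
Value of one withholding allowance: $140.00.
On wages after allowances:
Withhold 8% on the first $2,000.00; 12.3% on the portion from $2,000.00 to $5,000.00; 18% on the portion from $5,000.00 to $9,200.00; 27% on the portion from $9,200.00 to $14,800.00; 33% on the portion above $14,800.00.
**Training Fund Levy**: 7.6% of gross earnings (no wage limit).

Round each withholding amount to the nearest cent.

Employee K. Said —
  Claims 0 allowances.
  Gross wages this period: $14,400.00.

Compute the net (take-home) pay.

Canton Income Tax: taxable = $14,400.00
  $1,285.00 + 27% × ($14,400.00 − $9,200.00) = $1,285.00 + 27% × $5,200.00 = $2,689.00
Training Fund Levy: 7.6% × $14,400.00 = $1,094.40
Total withheld: $2,689.00 + $1,094.40 = $3,783.40
Net pay: $14,400.00 − $3,783.40 = $10,616.60

$10,616.60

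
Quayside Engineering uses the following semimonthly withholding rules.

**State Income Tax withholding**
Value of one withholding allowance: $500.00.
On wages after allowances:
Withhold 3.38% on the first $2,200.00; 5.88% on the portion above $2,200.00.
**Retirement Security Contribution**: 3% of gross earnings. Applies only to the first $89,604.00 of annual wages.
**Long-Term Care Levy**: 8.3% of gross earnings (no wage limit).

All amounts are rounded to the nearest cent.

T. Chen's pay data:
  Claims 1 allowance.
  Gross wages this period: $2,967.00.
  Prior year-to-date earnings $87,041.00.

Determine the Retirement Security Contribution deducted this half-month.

$76.89

Retirement Security Contribution: cap $89,604.00 − YTD $87,041.00 = $2,563.00 subject; 3% × $2,563.00 = $76.89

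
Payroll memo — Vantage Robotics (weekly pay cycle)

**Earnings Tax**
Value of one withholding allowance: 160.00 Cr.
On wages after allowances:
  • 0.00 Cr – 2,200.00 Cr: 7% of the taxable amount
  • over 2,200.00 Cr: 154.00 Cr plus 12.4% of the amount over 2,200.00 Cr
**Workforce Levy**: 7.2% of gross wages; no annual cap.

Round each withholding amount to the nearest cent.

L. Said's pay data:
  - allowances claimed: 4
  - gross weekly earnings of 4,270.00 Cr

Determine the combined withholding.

Earnings Tax: taxable = 4,270.00 Cr − 4×160.00 Cr = 3,630.00 Cr
  154.00 Cr + 12.4% × (3,630.00 Cr − 2,200.00 Cr) = 154.00 Cr + 12.4% × 1,430.00 Cr = 331.32 Cr
Workforce Levy: 7.2% × 4,270.00 Cr = 307.44 Cr
Total: 331.32 Cr + 307.44 Cr = 638.76 Cr

638.76 Cr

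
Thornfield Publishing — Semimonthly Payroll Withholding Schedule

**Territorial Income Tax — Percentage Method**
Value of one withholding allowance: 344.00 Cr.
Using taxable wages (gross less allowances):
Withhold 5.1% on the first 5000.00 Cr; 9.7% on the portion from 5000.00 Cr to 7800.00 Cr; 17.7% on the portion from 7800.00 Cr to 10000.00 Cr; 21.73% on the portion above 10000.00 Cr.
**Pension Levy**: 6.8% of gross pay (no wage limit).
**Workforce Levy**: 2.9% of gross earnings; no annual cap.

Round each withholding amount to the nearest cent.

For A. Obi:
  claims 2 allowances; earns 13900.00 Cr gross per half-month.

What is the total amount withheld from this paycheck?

2962.27 Cr

Territorial Income Tax: taxable = 13900.00 Cr − 2×344.00 Cr = 13212.00 Cr
  916.00 Cr + 21.73% × (13212.00 Cr − 10000.00 Cr) = 916.00 Cr + 21.73% × 3212.00 Cr = 1613.97 Cr
Pension Levy: 6.8% × 13900.00 Cr = 945.20 Cr
Workforce Levy: 2.9% × 13900.00 Cr = 403.10 Cr
Total: 1613.97 Cr + 945.20 Cr + 403.10 Cr = 2962.27 Cr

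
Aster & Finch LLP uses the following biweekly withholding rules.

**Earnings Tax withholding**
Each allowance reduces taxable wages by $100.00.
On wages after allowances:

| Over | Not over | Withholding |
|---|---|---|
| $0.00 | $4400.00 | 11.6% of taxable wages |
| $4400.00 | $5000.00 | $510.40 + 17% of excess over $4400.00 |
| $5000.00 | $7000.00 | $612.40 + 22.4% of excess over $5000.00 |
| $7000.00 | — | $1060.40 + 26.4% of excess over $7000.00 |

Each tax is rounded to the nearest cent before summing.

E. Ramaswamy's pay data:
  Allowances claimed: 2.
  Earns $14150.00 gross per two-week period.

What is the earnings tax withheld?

$2895.20

Earnings Tax: taxable = $14150.00 − 2×$100.00 = $13950.00
  $1060.40 + 26.4% × ($13950.00 − $7000.00) = $1060.40 + 26.4% × $6950.00 = $2895.20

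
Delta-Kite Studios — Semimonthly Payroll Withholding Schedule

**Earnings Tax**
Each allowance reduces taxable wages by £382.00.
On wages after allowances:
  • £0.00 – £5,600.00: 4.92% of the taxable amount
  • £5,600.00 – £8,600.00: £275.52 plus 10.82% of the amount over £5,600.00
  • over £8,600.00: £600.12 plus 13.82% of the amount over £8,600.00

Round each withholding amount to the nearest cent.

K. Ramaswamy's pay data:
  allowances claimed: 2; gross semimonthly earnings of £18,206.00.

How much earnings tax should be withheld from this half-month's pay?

£1,822.08

Earnings Tax: taxable = £18,206.00 − 2×£382.00 = £17,442.00
  £600.12 + 13.82% × (£17,442.00 − £8,600.00) = £600.12 + 13.82% × £8,842.00 = £1,822.08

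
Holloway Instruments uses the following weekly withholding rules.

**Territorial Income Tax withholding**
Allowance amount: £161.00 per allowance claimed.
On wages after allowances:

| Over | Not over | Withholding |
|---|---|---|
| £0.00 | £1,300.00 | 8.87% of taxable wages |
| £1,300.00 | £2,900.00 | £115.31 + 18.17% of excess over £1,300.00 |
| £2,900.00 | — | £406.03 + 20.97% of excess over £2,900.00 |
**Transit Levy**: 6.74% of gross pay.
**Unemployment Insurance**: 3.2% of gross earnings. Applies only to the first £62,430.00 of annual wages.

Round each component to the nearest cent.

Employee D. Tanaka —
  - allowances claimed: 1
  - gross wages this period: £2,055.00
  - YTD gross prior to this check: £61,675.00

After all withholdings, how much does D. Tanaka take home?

£1,669.09

Territorial Income Tax: taxable = £2,055.00 − 1×£161.00 = £1,894.00
  £115.31 + 18.17% × (£1,894.00 − £1,300.00) = £115.31 + 18.17% × £594.00 = £223.24
Transit Levy: 6.74% × £2,055.00 = £138.51
Unemployment Insurance: cap £62,430.00 − YTD £61,675.00 = £755.00 subject; 3.2% × £755.00 = £24.16
Total withheld: £223.24 + £138.51 + £24.16 = £385.91
Net pay: £2,055.00 − £385.91 = £1,669.09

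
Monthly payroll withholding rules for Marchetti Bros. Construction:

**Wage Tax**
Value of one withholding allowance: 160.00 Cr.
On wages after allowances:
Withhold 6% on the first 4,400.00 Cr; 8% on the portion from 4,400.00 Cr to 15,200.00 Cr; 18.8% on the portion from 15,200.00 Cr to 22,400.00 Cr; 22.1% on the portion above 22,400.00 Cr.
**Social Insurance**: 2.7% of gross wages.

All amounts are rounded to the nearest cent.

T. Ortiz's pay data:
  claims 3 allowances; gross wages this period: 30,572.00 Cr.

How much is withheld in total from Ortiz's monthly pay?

5,006.97 Cr

Wage Tax: taxable = 30,572.00 Cr − 3×160.00 Cr = 30,092.00 Cr
  2,481.60 Cr + 22.1% × (30,092.00 Cr − 22,400.00 Cr) = 2,481.60 Cr + 22.1% × 7,692.00 Cr = 4,181.53 Cr
Social Insurance: 2.7% × 30,572.00 Cr = 825.44 Cr
Total: 4,181.53 Cr + 825.44 Cr = 5,006.97 Cr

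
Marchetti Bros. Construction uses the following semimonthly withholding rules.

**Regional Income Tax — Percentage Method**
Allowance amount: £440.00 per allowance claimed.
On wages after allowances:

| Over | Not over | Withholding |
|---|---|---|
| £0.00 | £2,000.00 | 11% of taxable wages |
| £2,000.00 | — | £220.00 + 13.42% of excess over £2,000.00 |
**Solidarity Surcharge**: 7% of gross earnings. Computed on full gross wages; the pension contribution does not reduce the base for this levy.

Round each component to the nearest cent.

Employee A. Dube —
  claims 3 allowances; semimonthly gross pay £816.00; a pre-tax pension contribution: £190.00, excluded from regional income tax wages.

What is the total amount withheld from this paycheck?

Regional Income Tax: taxable = £816.00 − £190.00 − 3×£440.00 = £-694.00
  Taxable ≤ 0 → £0.00
Solidarity Surcharge: 7% × £816.00 = £57.12
Total: £0.00 + £57.12 = £57.12

£57.12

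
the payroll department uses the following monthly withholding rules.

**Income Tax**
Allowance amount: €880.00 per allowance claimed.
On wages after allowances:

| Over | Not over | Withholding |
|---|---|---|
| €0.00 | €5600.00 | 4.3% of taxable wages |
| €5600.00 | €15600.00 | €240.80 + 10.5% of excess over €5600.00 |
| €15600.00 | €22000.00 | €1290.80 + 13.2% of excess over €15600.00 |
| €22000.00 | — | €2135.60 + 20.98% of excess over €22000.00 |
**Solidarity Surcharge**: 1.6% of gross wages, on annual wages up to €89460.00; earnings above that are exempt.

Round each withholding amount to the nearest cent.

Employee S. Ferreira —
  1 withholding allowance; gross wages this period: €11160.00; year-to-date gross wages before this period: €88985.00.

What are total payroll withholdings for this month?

€739.80

Income Tax: taxable = €11160.00 − 1×€880.00 = €10280.00
  €240.80 + 10.5% × (€10280.00 − €5600.00) = €240.80 + 10.5% × €4680.00 = €732.20
Solidarity Surcharge: cap €89460.00 − YTD €88985.00 = €475.00 subject; 1.6% × €475.00 = €7.60
Total: €732.20 + €7.60 = €739.80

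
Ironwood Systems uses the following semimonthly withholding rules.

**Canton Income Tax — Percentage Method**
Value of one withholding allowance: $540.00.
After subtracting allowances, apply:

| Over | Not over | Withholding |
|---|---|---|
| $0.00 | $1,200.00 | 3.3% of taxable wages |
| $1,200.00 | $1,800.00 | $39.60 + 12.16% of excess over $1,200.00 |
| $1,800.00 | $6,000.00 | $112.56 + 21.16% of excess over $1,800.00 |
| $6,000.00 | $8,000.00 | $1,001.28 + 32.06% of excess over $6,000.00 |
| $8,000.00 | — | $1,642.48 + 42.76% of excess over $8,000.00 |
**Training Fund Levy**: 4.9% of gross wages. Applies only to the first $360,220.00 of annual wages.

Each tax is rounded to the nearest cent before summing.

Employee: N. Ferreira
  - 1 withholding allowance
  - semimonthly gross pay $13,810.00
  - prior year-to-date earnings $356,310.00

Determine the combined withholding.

Canton Income Tax: taxable = $13,810.00 − 1×$540.00 = $13,270.00
  $1,642.48 + 42.76% × ($13,270.00 − $8,000.00) = $1,642.48 + 42.76% × $5,270.00 = $3,895.93
Training Fund Levy: cap $360,220.00 − YTD $356,310.00 = $3,910.00 subject; 4.9% × $3,910.00 = $191.59
Total: $3,895.93 + $191.59 = $4,087.52

$4,087.52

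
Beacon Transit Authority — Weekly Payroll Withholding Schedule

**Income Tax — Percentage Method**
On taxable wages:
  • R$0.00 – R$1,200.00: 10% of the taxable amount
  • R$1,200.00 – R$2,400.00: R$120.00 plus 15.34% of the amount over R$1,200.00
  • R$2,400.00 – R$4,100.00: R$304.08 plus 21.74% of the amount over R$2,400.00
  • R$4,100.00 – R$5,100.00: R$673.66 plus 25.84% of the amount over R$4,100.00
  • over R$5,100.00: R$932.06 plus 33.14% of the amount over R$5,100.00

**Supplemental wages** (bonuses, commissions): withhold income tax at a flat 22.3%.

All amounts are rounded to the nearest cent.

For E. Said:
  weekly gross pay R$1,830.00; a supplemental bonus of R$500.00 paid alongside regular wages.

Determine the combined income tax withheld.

Income Tax: taxable = R$1,830.00
  R$120.00 + 15.34% × (R$1,830.00 − R$1,200.00) = R$120.00 + 15.34% × R$630.00 = R$216.64
Supplemental (22.3% flat on bonus): 22.3% × R$500.00 = R$111.50
Total income tax: R$216.64 + R$111.50 = R$328.14

R$328.14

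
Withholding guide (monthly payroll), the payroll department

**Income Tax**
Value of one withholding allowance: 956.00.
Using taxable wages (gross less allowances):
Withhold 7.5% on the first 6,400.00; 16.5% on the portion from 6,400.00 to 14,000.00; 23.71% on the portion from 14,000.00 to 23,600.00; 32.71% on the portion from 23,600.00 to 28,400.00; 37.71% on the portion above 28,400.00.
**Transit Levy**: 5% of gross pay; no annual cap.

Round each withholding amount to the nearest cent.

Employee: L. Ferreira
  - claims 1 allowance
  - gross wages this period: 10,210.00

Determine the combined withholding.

Income Tax: taxable = 10,210.00 − 1×956.00 = 9,254.00
  480.00 + 16.5% × (9,254.00 − 6,400.00) = 480.00 + 16.5% × 2,854.00 = 950.91
Transit Levy: 5% × 10,210.00 = 510.50
Total: 950.91 + 510.50 = 1,461.41

1,461.41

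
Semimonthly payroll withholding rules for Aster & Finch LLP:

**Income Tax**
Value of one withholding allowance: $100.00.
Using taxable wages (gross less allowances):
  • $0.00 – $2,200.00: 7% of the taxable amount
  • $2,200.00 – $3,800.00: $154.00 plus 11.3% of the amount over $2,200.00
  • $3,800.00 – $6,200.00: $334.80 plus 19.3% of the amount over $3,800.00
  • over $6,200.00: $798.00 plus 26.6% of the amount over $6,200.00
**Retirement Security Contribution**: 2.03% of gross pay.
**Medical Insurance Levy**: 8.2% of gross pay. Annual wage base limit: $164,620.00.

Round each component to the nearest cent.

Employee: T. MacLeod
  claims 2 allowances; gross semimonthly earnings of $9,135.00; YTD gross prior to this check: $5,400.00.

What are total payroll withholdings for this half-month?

$2,460.02

Income Tax: taxable = $9,135.00 − 2×$100.00 = $8,935.00
  $798.00 + 26.6% × ($8,935.00 − $6,200.00) = $798.00 + 26.6% × $2,735.00 = $1,525.51
Retirement Security Contribution: 2.03% × $9,135.00 = $185.44
Medical Insurance Levy: 8.2% × $9,135.00 = $749.07
Total: $1,525.51 + $185.44 + $749.07 = $2,460.02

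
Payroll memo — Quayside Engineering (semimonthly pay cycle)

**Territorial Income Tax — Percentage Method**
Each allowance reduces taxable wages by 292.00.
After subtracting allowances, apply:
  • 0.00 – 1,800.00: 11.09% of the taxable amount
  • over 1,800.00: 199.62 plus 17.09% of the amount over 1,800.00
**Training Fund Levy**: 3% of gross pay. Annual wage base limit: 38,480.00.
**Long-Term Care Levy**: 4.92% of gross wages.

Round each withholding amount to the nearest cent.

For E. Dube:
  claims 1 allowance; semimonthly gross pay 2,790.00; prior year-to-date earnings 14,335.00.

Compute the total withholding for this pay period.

Territorial Income Tax: taxable = 2,790.00 − 1×292.00 = 2,498.00
  199.62 + 17.09% × (2,498.00 − 1,800.00) = 199.62 + 17.09% × 698.00 = 318.91
Training Fund Levy: 3% × 2,790.00 = 83.70
Long-Term Care Levy: 4.92% × 2,790.00 = 137.27
Total: 318.91 + 83.70 + 137.27 = 539.88

539.88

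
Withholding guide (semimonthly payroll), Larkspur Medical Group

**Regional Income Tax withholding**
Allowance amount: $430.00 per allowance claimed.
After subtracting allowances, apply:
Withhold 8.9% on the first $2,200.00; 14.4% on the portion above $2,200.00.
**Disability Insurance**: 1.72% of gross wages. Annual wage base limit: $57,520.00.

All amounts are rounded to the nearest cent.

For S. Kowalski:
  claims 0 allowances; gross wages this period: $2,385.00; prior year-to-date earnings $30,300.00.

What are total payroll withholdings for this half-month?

$263.46

Regional Income Tax: taxable = $2,385.00
  $195.80 + 14.4% × ($2,385.00 − $2,200.00) = $195.80 + 14.4% × $185.00 = $222.44
Disability Insurance: 1.72% × $2,385.00 = $41.02
Total: $222.44 + $41.02 = $263.46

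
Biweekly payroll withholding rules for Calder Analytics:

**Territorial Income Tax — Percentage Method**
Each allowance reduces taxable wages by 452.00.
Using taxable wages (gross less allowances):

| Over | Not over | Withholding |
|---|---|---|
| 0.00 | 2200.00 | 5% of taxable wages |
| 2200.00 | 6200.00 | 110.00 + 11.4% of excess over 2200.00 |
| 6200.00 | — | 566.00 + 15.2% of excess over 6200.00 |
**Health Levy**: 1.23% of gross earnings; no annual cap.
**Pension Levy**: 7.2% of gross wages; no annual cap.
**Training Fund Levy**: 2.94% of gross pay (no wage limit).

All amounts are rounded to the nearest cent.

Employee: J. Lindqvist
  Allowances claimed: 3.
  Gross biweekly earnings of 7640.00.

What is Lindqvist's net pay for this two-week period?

6192.56

Territorial Income Tax: taxable = 7640.00 − 3×452.00 = 6284.00
  566.00 + 15.2% × (6284.00 − 6200.00) = 566.00 + 15.2% × 84.00 = 578.77
Health Levy: 1.23% × 7640.00 = 93.97
Pension Levy: 7.2% × 7640.00 = 550.08
Training Fund Levy: 2.94% × 7640.00 = 224.62
Total withheld: 578.77 + 93.97 + 550.08 + 224.62 = 1447.44
Net pay: 7640.00 − 1447.44 = 6192.56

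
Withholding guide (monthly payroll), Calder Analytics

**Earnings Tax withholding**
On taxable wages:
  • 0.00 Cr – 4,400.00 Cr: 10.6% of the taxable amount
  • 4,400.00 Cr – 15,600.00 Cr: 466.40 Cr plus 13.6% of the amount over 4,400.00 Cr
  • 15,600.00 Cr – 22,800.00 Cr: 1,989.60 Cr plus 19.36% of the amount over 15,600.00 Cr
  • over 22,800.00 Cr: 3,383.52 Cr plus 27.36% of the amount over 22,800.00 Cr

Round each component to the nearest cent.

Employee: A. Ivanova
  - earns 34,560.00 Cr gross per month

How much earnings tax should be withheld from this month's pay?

Earnings Tax: taxable = 34,560.00 Cr
  3,383.52 Cr + 27.36% × (34,560.00 Cr − 22,800.00 Cr) = 3,383.52 Cr + 27.36% × 11,760.00 Cr = 6,601.06 Cr

6,601.06 Cr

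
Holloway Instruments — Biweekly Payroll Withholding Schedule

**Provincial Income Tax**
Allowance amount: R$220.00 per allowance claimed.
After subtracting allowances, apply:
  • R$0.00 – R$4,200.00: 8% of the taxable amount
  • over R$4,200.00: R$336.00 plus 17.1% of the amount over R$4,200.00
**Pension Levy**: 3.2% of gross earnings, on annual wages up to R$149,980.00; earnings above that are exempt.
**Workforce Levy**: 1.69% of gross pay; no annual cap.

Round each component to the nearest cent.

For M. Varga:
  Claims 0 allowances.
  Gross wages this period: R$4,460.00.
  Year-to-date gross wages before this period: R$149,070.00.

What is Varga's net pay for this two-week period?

Provincial Income Tax: taxable = R$4,460.00
  R$336.00 + 17.1% × (R$4,460.00 − R$4,200.00) = R$336.00 + 17.1% × R$260.00 = R$380.46
Pension Levy: cap R$149,980.00 − YTD R$149,070.00 = R$910.00 subject; 3.2% × R$910.00 = R$29.12
Workforce Levy: 1.69% × R$4,460.00 = R$75.37
Total withheld: R$380.46 + R$29.12 + R$75.37 = R$484.95
Net pay: R$4,460.00 − R$484.95 = R$3,975.05

R$3,975.05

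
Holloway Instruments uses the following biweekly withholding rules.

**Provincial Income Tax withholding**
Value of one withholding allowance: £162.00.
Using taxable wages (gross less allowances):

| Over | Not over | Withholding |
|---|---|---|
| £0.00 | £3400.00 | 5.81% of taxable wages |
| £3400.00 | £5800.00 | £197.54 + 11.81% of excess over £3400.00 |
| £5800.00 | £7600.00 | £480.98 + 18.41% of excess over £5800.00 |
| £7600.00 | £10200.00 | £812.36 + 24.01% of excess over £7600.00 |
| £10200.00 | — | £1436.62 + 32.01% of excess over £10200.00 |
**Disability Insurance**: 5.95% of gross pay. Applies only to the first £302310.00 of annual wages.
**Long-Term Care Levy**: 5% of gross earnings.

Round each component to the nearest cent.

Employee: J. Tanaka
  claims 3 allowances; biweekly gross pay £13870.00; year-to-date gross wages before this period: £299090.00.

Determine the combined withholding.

£3340.91

Provincial Income Tax: taxable = £13870.00 − 3×£162.00 = £13384.00
  £1436.62 + 32.01% × (£13384.00 − £10200.00) = £1436.62 + 32.01% × £3184.00 = £2455.82
Disability Insurance: cap £302310.00 − YTD £299090.00 = £3220.00 subject; 5.95% × £3220.00 = £191.59
Long-Term Care Levy: 5% × £13870.00 = £693.50
Total: £2455.82 + £191.59 + £693.50 = £3340.91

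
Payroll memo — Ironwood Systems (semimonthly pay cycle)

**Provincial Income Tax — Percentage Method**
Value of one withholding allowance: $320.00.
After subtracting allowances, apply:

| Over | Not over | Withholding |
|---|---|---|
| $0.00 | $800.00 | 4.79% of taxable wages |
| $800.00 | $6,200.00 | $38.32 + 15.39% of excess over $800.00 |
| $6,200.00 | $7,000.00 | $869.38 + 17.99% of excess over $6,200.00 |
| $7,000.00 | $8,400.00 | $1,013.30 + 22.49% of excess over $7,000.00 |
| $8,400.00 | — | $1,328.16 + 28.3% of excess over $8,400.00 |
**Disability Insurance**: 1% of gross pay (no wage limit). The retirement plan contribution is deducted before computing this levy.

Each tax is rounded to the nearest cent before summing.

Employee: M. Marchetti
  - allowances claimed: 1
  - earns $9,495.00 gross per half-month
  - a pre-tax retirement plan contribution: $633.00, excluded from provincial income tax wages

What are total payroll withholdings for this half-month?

$1,456.97

Provincial Income Tax: taxable = $9,495.00 − $633.00 − 1×$320.00 = $8,542.00
  $1,328.16 + 28.3% × ($8,542.00 − $8,400.00) = $1,328.16 + 28.3% × $142.00 = $1,368.35
Disability Insurance: 1% × $8,862.00 = $88.62
Total: $1,368.35 + $88.62 = $1,456.97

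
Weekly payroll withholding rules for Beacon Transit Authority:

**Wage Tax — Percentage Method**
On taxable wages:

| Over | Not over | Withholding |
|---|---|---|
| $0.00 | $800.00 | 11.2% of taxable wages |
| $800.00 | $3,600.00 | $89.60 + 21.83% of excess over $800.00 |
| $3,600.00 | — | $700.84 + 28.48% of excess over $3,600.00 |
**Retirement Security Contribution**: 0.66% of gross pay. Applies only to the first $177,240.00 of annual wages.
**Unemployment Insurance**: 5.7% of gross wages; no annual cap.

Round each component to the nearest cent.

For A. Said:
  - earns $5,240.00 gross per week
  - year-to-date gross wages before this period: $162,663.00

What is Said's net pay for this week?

$3,738.83

Wage Tax: taxable = $5,240.00
  $700.84 + 28.48% × ($5,240.00 − $3,600.00) = $700.84 + 28.48% × $1,640.00 = $1,167.91
Retirement Security Contribution: 0.66% × $5,240.00 = $34.58
Unemployment Insurance: 5.7% × $5,240.00 = $298.68
Total withheld: $1,167.91 + $34.58 + $298.68 = $1,501.17
Net pay: $5,240.00 − $1,501.17 = $3,738.83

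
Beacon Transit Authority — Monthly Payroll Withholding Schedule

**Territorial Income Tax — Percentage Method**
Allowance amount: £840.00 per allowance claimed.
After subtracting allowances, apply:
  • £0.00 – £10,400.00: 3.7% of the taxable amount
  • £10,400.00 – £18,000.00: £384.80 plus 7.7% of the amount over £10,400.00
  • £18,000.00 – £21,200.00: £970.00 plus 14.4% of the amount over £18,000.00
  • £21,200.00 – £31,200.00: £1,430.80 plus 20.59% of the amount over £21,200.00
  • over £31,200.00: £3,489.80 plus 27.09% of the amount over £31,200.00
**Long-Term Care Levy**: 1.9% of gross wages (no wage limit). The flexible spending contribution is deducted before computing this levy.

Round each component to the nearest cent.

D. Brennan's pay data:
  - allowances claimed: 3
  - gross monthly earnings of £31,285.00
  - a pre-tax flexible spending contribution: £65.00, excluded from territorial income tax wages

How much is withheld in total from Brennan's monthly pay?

£3,568.23

Territorial Income Tax: taxable = £31,285.00 − £65.00 − 3×£840.00 = £28,700.00
  £1,430.80 + 20.59% × (£28,700.00 − £21,200.00) = £1,430.80 + 20.59% × £7,500.00 = £2,975.05
Long-Term Care Levy: 1.9% × £31,220.00 = £593.18
Total: £2,975.05 + £593.18 = £3,568.23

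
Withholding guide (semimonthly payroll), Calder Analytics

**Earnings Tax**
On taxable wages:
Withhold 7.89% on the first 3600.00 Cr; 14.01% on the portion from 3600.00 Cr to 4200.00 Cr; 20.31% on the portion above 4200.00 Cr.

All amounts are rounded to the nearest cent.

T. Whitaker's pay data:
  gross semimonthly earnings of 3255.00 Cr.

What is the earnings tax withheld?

Earnings Tax: taxable = 3255.00 Cr
  7.89% × 3255.00 Cr = 256.82 Cr

256.82 Cr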